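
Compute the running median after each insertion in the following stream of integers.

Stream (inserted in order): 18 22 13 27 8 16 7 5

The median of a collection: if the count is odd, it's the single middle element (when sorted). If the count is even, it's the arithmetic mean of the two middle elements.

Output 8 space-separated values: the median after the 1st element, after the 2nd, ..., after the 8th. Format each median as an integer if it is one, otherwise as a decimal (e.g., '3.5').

Answer: 18 20 18 20 18 17 16 14.5

Derivation:
Step 1: insert 18 -> lo=[18] (size 1, max 18) hi=[] (size 0) -> median=18
Step 2: insert 22 -> lo=[18] (size 1, max 18) hi=[22] (size 1, min 22) -> median=20
Step 3: insert 13 -> lo=[13, 18] (size 2, max 18) hi=[22] (size 1, min 22) -> median=18
Step 4: insert 27 -> lo=[13, 18] (size 2, max 18) hi=[22, 27] (size 2, min 22) -> median=20
Step 5: insert 8 -> lo=[8, 13, 18] (size 3, max 18) hi=[22, 27] (size 2, min 22) -> median=18
Step 6: insert 16 -> lo=[8, 13, 16] (size 3, max 16) hi=[18, 22, 27] (size 3, min 18) -> median=17
Step 7: insert 7 -> lo=[7, 8, 13, 16] (size 4, max 16) hi=[18, 22, 27] (size 3, min 18) -> median=16
Step 8: insert 5 -> lo=[5, 7, 8, 13] (size 4, max 13) hi=[16, 18, 22, 27] (size 4, min 16) -> median=14.5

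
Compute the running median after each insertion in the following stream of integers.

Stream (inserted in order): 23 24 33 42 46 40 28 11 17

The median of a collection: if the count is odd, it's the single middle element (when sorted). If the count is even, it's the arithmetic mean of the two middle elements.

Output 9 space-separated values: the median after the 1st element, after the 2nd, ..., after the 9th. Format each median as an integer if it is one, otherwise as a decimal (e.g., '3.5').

Answer: 23 23.5 24 28.5 33 36.5 33 30.5 28

Derivation:
Step 1: insert 23 -> lo=[23] (size 1, max 23) hi=[] (size 0) -> median=23
Step 2: insert 24 -> lo=[23] (size 1, max 23) hi=[24] (size 1, min 24) -> median=23.5
Step 3: insert 33 -> lo=[23, 24] (size 2, max 24) hi=[33] (size 1, min 33) -> median=24
Step 4: insert 42 -> lo=[23, 24] (size 2, max 24) hi=[33, 42] (size 2, min 33) -> median=28.5
Step 5: insert 46 -> lo=[23, 24, 33] (size 3, max 33) hi=[42, 46] (size 2, min 42) -> median=33
Step 6: insert 40 -> lo=[23, 24, 33] (size 3, max 33) hi=[40, 42, 46] (size 3, min 40) -> median=36.5
Step 7: insert 28 -> lo=[23, 24, 28, 33] (size 4, max 33) hi=[40, 42, 46] (size 3, min 40) -> median=33
Step 8: insert 11 -> lo=[11, 23, 24, 28] (size 4, max 28) hi=[33, 40, 42, 46] (size 4, min 33) -> median=30.5
Step 9: insert 17 -> lo=[11, 17, 23, 24, 28] (size 5, max 28) hi=[33, 40, 42, 46] (size 4, min 33) -> median=28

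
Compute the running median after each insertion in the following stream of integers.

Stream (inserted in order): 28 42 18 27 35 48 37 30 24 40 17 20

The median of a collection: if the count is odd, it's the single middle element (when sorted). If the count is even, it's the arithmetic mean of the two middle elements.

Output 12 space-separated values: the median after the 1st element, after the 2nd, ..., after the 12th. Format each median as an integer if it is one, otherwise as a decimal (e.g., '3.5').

Step 1: insert 28 -> lo=[28] (size 1, max 28) hi=[] (size 0) -> median=28
Step 2: insert 42 -> lo=[28] (size 1, max 28) hi=[42] (size 1, min 42) -> median=35
Step 3: insert 18 -> lo=[18, 28] (size 2, max 28) hi=[42] (size 1, min 42) -> median=28
Step 4: insert 27 -> lo=[18, 27] (size 2, max 27) hi=[28, 42] (size 2, min 28) -> median=27.5
Step 5: insert 35 -> lo=[18, 27, 28] (size 3, max 28) hi=[35, 42] (size 2, min 35) -> median=28
Step 6: insert 48 -> lo=[18, 27, 28] (size 3, max 28) hi=[35, 42, 48] (size 3, min 35) -> median=31.5
Step 7: insert 37 -> lo=[18, 27, 28, 35] (size 4, max 35) hi=[37, 42, 48] (size 3, min 37) -> median=35
Step 8: insert 30 -> lo=[18, 27, 28, 30] (size 4, max 30) hi=[35, 37, 42, 48] (size 4, min 35) -> median=32.5
Step 9: insert 24 -> lo=[18, 24, 27, 28, 30] (size 5, max 30) hi=[35, 37, 42, 48] (size 4, min 35) -> median=30
Step 10: insert 40 -> lo=[18, 24, 27, 28, 30] (size 5, max 30) hi=[35, 37, 40, 42, 48] (size 5, min 35) -> median=32.5
Step 11: insert 17 -> lo=[17, 18, 24, 27, 28, 30] (size 6, max 30) hi=[35, 37, 40, 42, 48] (size 5, min 35) -> median=30
Step 12: insert 20 -> lo=[17, 18, 20, 24, 27, 28] (size 6, max 28) hi=[30, 35, 37, 40, 42, 48] (size 6, min 30) -> median=29

Answer: 28 35 28 27.5 28 31.5 35 32.5 30 32.5 30 29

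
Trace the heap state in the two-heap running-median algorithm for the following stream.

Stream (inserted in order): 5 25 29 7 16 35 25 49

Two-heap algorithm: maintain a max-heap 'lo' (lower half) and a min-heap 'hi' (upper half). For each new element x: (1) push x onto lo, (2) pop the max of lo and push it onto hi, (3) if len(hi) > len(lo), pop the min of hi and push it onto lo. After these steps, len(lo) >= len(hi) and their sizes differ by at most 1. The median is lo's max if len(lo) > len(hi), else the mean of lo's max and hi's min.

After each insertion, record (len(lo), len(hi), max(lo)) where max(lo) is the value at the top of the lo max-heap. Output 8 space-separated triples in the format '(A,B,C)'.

Step 1: insert 5 -> lo=[5] hi=[] -> (len(lo)=1, len(hi)=0, max(lo)=5)
Step 2: insert 25 -> lo=[5] hi=[25] -> (len(lo)=1, len(hi)=1, max(lo)=5)
Step 3: insert 29 -> lo=[5, 25] hi=[29] -> (len(lo)=2, len(hi)=1, max(lo)=25)
Step 4: insert 7 -> lo=[5, 7] hi=[25, 29] -> (len(lo)=2, len(hi)=2, max(lo)=7)
Step 5: insert 16 -> lo=[5, 7, 16] hi=[25, 29] -> (len(lo)=3, len(hi)=2, max(lo)=16)
Step 6: insert 35 -> lo=[5, 7, 16] hi=[25, 29, 35] -> (len(lo)=3, len(hi)=3, max(lo)=16)
Step 7: insert 25 -> lo=[5, 7, 16, 25] hi=[25, 29, 35] -> (len(lo)=4, len(hi)=3, max(lo)=25)
Step 8: insert 49 -> lo=[5, 7, 16, 25] hi=[25, 29, 35, 49] -> (len(lo)=4, len(hi)=4, max(lo)=25)

Answer: (1,0,5) (1,1,5) (2,1,25) (2,2,7) (3,2,16) (3,3,16) (4,3,25) (4,4,25)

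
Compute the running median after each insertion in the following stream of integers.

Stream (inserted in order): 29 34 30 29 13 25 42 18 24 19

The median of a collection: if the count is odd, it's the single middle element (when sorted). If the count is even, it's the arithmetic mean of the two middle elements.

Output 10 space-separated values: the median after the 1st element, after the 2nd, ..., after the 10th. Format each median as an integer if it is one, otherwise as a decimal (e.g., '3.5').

Step 1: insert 29 -> lo=[29] (size 1, max 29) hi=[] (size 0) -> median=29
Step 2: insert 34 -> lo=[29] (size 1, max 29) hi=[34] (size 1, min 34) -> median=31.5
Step 3: insert 30 -> lo=[29, 30] (size 2, max 30) hi=[34] (size 1, min 34) -> median=30
Step 4: insert 29 -> lo=[29, 29] (size 2, max 29) hi=[30, 34] (size 2, min 30) -> median=29.5
Step 5: insert 13 -> lo=[13, 29, 29] (size 3, max 29) hi=[30, 34] (size 2, min 30) -> median=29
Step 6: insert 25 -> lo=[13, 25, 29] (size 3, max 29) hi=[29, 30, 34] (size 3, min 29) -> median=29
Step 7: insert 42 -> lo=[13, 25, 29, 29] (size 4, max 29) hi=[30, 34, 42] (size 3, min 30) -> median=29
Step 8: insert 18 -> lo=[13, 18, 25, 29] (size 4, max 29) hi=[29, 30, 34, 42] (size 4, min 29) -> median=29
Step 9: insert 24 -> lo=[13, 18, 24, 25, 29] (size 5, max 29) hi=[29, 30, 34, 42] (size 4, min 29) -> median=29
Step 10: insert 19 -> lo=[13, 18, 19, 24, 25] (size 5, max 25) hi=[29, 29, 30, 34, 42] (size 5, min 29) -> median=27

Answer: 29 31.5 30 29.5 29 29 29 29 29 27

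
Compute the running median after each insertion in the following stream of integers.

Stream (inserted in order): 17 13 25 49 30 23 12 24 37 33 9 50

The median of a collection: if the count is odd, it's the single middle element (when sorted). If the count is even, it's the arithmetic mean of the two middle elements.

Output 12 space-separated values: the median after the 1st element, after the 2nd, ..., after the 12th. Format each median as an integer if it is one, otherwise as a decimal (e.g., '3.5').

Answer: 17 15 17 21 25 24 23 23.5 24 24.5 24 24.5

Derivation:
Step 1: insert 17 -> lo=[17] (size 1, max 17) hi=[] (size 0) -> median=17
Step 2: insert 13 -> lo=[13] (size 1, max 13) hi=[17] (size 1, min 17) -> median=15
Step 3: insert 25 -> lo=[13, 17] (size 2, max 17) hi=[25] (size 1, min 25) -> median=17
Step 4: insert 49 -> lo=[13, 17] (size 2, max 17) hi=[25, 49] (size 2, min 25) -> median=21
Step 5: insert 30 -> lo=[13, 17, 25] (size 3, max 25) hi=[30, 49] (size 2, min 30) -> median=25
Step 6: insert 23 -> lo=[13, 17, 23] (size 3, max 23) hi=[25, 30, 49] (size 3, min 25) -> median=24
Step 7: insert 12 -> lo=[12, 13, 17, 23] (size 4, max 23) hi=[25, 30, 49] (size 3, min 25) -> median=23
Step 8: insert 24 -> lo=[12, 13, 17, 23] (size 4, max 23) hi=[24, 25, 30, 49] (size 4, min 24) -> median=23.5
Step 9: insert 37 -> lo=[12, 13, 17, 23, 24] (size 5, max 24) hi=[25, 30, 37, 49] (size 4, min 25) -> median=24
Step 10: insert 33 -> lo=[12, 13, 17, 23, 24] (size 5, max 24) hi=[25, 30, 33, 37, 49] (size 5, min 25) -> median=24.5
Step 11: insert 9 -> lo=[9, 12, 13, 17, 23, 24] (size 6, max 24) hi=[25, 30, 33, 37, 49] (size 5, min 25) -> median=24
Step 12: insert 50 -> lo=[9, 12, 13, 17, 23, 24] (size 6, max 24) hi=[25, 30, 33, 37, 49, 50] (size 6, min 25) -> median=24.5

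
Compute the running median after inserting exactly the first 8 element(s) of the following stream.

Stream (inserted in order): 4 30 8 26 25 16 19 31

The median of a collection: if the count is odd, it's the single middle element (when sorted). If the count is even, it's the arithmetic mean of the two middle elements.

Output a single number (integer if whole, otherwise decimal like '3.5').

Answer: 22

Derivation:
Step 1: insert 4 -> lo=[4] (size 1, max 4) hi=[] (size 0) -> median=4
Step 2: insert 30 -> lo=[4] (size 1, max 4) hi=[30] (size 1, min 30) -> median=17
Step 3: insert 8 -> lo=[4, 8] (size 2, max 8) hi=[30] (size 1, min 30) -> median=8
Step 4: insert 26 -> lo=[4, 8] (size 2, max 8) hi=[26, 30] (size 2, min 26) -> median=17
Step 5: insert 25 -> lo=[4, 8, 25] (size 3, max 25) hi=[26, 30] (size 2, min 26) -> median=25
Step 6: insert 16 -> lo=[4, 8, 16] (size 3, max 16) hi=[25, 26, 30] (size 3, min 25) -> median=20.5
Step 7: insert 19 -> lo=[4, 8, 16, 19] (size 4, max 19) hi=[25, 26, 30] (size 3, min 25) -> median=19
Step 8: insert 31 -> lo=[4, 8, 16, 19] (size 4, max 19) hi=[25, 26, 30, 31] (size 4, min 25) -> median=22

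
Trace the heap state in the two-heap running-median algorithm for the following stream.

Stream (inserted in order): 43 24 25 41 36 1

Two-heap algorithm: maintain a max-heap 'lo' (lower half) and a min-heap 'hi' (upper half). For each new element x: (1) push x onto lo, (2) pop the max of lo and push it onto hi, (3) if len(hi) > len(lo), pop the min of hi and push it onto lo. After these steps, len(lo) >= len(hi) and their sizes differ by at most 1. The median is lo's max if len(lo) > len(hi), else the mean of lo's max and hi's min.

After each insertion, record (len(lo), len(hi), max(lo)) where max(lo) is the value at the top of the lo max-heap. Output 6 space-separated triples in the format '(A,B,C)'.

Answer: (1,0,43) (1,1,24) (2,1,25) (2,2,25) (3,2,36) (3,3,25)

Derivation:
Step 1: insert 43 -> lo=[43] hi=[] -> (len(lo)=1, len(hi)=0, max(lo)=43)
Step 2: insert 24 -> lo=[24] hi=[43] -> (len(lo)=1, len(hi)=1, max(lo)=24)
Step 3: insert 25 -> lo=[24, 25] hi=[43] -> (len(lo)=2, len(hi)=1, max(lo)=25)
Step 4: insert 41 -> lo=[24, 25] hi=[41, 43] -> (len(lo)=2, len(hi)=2, max(lo)=25)
Step 5: insert 36 -> lo=[24, 25, 36] hi=[41, 43] -> (len(lo)=3, len(hi)=2, max(lo)=36)
Step 6: insert 1 -> lo=[1, 24, 25] hi=[36, 41, 43] -> (len(lo)=3, len(hi)=3, max(lo)=25)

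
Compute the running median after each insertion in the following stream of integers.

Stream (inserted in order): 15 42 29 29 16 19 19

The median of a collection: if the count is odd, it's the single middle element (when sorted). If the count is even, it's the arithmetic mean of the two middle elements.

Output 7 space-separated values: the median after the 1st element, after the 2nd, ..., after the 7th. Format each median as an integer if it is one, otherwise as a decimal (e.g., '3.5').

Answer: 15 28.5 29 29 29 24 19

Derivation:
Step 1: insert 15 -> lo=[15] (size 1, max 15) hi=[] (size 0) -> median=15
Step 2: insert 42 -> lo=[15] (size 1, max 15) hi=[42] (size 1, min 42) -> median=28.5
Step 3: insert 29 -> lo=[15, 29] (size 2, max 29) hi=[42] (size 1, min 42) -> median=29
Step 4: insert 29 -> lo=[15, 29] (size 2, max 29) hi=[29, 42] (size 2, min 29) -> median=29
Step 5: insert 16 -> lo=[15, 16, 29] (size 3, max 29) hi=[29, 42] (size 2, min 29) -> median=29
Step 6: insert 19 -> lo=[15, 16, 19] (size 3, max 19) hi=[29, 29, 42] (size 3, min 29) -> median=24
Step 7: insert 19 -> lo=[15, 16, 19, 19] (size 4, max 19) hi=[29, 29, 42] (size 3, min 29) -> median=19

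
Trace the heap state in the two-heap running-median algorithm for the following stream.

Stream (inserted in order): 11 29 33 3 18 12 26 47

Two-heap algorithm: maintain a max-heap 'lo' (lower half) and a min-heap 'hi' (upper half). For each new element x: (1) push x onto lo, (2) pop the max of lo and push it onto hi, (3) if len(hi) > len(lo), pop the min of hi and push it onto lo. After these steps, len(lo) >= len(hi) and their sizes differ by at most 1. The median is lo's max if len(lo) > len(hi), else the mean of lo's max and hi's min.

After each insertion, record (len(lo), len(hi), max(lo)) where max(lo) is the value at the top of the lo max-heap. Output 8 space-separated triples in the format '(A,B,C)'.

Answer: (1,0,11) (1,1,11) (2,1,29) (2,2,11) (3,2,18) (3,3,12) (4,3,18) (4,4,18)

Derivation:
Step 1: insert 11 -> lo=[11] hi=[] -> (len(lo)=1, len(hi)=0, max(lo)=11)
Step 2: insert 29 -> lo=[11] hi=[29] -> (len(lo)=1, len(hi)=1, max(lo)=11)
Step 3: insert 33 -> lo=[11, 29] hi=[33] -> (len(lo)=2, len(hi)=1, max(lo)=29)
Step 4: insert 3 -> lo=[3, 11] hi=[29, 33] -> (len(lo)=2, len(hi)=2, max(lo)=11)
Step 5: insert 18 -> lo=[3, 11, 18] hi=[29, 33] -> (len(lo)=3, len(hi)=2, max(lo)=18)
Step 6: insert 12 -> lo=[3, 11, 12] hi=[18, 29, 33] -> (len(lo)=3, len(hi)=3, max(lo)=12)
Step 7: insert 26 -> lo=[3, 11, 12, 18] hi=[26, 29, 33] -> (len(lo)=4, len(hi)=3, max(lo)=18)
Step 8: insert 47 -> lo=[3, 11, 12, 18] hi=[26, 29, 33, 47] -> (len(lo)=4, len(hi)=4, max(lo)=18)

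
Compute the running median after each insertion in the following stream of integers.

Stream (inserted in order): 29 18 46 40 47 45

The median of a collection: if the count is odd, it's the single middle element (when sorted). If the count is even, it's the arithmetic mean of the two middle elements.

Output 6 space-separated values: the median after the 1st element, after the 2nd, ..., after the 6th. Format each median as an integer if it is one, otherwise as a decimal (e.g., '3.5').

Step 1: insert 29 -> lo=[29] (size 1, max 29) hi=[] (size 0) -> median=29
Step 2: insert 18 -> lo=[18] (size 1, max 18) hi=[29] (size 1, min 29) -> median=23.5
Step 3: insert 46 -> lo=[18, 29] (size 2, max 29) hi=[46] (size 1, min 46) -> median=29
Step 4: insert 40 -> lo=[18, 29] (size 2, max 29) hi=[40, 46] (size 2, min 40) -> median=34.5
Step 5: insert 47 -> lo=[18, 29, 40] (size 3, max 40) hi=[46, 47] (size 2, min 46) -> median=40
Step 6: insert 45 -> lo=[18, 29, 40] (size 3, max 40) hi=[45, 46, 47] (size 3, min 45) -> median=42.5

Answer: 29 23.5 29 34.5 40 42.5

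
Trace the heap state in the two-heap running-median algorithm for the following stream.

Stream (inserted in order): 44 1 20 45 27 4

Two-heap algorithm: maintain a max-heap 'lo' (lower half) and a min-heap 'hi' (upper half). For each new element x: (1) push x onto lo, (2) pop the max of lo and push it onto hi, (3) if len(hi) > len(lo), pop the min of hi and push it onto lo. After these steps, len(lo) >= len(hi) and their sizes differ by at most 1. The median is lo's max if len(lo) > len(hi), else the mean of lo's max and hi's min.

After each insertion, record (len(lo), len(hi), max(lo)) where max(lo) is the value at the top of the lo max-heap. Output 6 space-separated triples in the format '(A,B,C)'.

Step 1: insert 44 -> lo=[44] hi=[] -> (len(lo)=1, len(hi)=0, max(lo)=44)
Step 2: insert 1 -> lo=[1] hi=[44] -> (len(lo)=1, len(hi)=1, max(lo)=1)
Step 3: insert 20 -> lo=[1, 20] hi=[44] -> (len(lo)=2, len(hi)=1, max(lo)=20)
Step 4: insert 45 -> lo=[1, 20] hi=[44, 45] -> (len(lo)=2, len(hi)=2, max(lo)=20)
Step 5: insert 27 -> lo=[1, 20, 27] hi=[44, 45] -> (len(lo)=3, len(hi)=2, max(lo)=27)
Step 6: insert 4 -> lo=[1, 4, 20] hi=[27, 44, 45] -> (len(lo)=3, len(hi)=3, max(lo)=20)

Answer: (1,0,44) (1,1,1) (2,1,20) (2,2,20) (3,2,27) (3,3,20)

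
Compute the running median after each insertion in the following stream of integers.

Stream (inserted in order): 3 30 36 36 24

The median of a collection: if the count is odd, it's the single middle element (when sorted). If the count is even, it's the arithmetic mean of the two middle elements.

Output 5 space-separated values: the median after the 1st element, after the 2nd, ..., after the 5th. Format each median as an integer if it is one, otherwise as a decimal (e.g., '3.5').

Answer: 3 16.5 30 33 30

Derivation:
Step 1: insert 3 -> lo=[3] (size 1, max 3) hi=[] (size 0) -> median=3
Step 2: insert 30 -> lo=[3] (size 1, max 3) hi=[30] (size 1, min 30) -> median=16.5
Step 3: insert 36 -> lo=[3, 30] (size 2, max 30) hi=[36] (size 1, min 36) -> median=30
Step 4: insert 36 -> lo=[3, 30] (size 2, max 30) hi=[36, 36] (size 2, min 36) -> median=33
Step 5: insert 24 -> lo=[3, 24, 30] (size 3, max 30) hi=[36, 36] (size 2, min 36) -> median=30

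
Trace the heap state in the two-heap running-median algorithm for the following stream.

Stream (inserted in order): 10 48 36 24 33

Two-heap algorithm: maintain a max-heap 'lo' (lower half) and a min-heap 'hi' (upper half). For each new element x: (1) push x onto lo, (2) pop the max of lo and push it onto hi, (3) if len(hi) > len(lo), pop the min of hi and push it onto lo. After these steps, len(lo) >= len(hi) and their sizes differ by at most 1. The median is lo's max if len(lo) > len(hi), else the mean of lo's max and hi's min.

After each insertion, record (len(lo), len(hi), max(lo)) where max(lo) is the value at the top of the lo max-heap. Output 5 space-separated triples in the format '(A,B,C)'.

Answer: (1,0,10) (1,1,10) (2,1,36) (2,2,24) (3,2,33)

Derivation:
Step 1: insert 10 -> lo=[10] hi=[] -> (len(lo)=1, len(hi)=0, max(lo)=10)
Step 2: insert 48 -> lo=[10] hi=[48] -> (len(lo)=1, len(hi)=1, max(lo)=10)
Step 3: insert 36 -> lo=[10, 36] hi=[48] -> (len(lo)=2, len(hi)=1, max(lo)=36)
Step 4: insert 24 -> lo=[10, 24] hi=[36, 48] -> (len(lo)=2, len(hi)=2, max(lo)=24)
Step 5: insert 33 -> lo=[10, 24, 33] hi=[36, 48] -> (len(lo)=3, len(hi)=2, max(lo)=33)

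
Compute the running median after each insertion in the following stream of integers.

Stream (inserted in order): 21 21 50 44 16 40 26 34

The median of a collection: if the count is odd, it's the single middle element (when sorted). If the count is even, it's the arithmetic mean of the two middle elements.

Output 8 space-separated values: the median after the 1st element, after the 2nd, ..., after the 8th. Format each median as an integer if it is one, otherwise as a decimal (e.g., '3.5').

Answer: 21 21 21 32.5 21 30.5 26 30

Derivation:
Step 1: insert 21 -> lo=[21] (size 1, max 21) hi=[] (size 0) -> median=21
Step 2: insert 21 -> lo=[21] (size 1, max 21) hi=[21] (size 1, min 21) -> median=21
Step 3: insert 50 -> lo=[21, 21] (size 2, max 21) hi=[50] (size 1, min 50) -> median=21
Step 4: insert 44 -> lo=[21, 21] (size 2, max 21) hi=[44, 50] (size 2, min 44) -> median=32.5
Step 5: insert 16 -> lo=[16, 21, 21] (size 3, max 21) hi=[44, 50] (size 2, min 44) -> median=21
Step 6: insert 40 -> lo=[16, 21, 21] (size 3, max 21) hi=[40, 44, 50] (size 3, min 40) -> median=30.5
Step 7: insert 26 -> lo=[16, 21, 21, 26] (size 4, max 26) hi=[40, 44, 50] (size 3, min 40) -> median=26
Step 8: insert 34 -> lo=[16, 21, 21, 26] (size 4, max 26) hi=[34, 40, 44, 50] (size 4, min 34) -> median=30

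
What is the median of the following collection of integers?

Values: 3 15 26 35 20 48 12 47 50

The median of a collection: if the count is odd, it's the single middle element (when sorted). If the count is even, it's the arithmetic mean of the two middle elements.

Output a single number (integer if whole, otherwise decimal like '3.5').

Answer: 26

Derivation:
Step 1: insert 3 -> lo=[3] (size 1, max 3) hi=[] (size 0) -> median=3
Step 2: insert 15 -> lo=[3] (size 1, max 3) hi=[15] (size 1, min 15) -> median=9
Step 3: insert 26 -> lo=[3, 15] (size 2, max 15) hi=[26] (size 1, min 26) -> median=15
Step 4: insert 35 -> lo=[3, 15] (size 2, max 15) hi=[26, 35] (size 2, min 26) -> median=20.5
Step 5: insert 20 -> lo=[3, 15, 20] (size 3, max 20) hi=[26, 35] (size 2, min 26) -> median=20
Step 6: insert 48 -> lo=[3, 15, 20] (size 3, max 20) hi=[26, 35, 48] (size 3, min 26) -> median=23
Step 7: insert 12 -> lo=[3, 12, 15, 20] (size 4, max 20) hi=[26, 35, 48] (size 3, min 26) -> median=20
Step 8: insert 47 -> lo=[3, 12, 15, 20] (size 4, max 20) hi=[26, 35, 47, 48] (size 4, min 26) -> median=23
Step 9: insert 50 -> lo=[3, 12, 15, 20, 26] (size 5, max 26) hi=[35, 47, 48, 50] (size 4, min 35) -> median=26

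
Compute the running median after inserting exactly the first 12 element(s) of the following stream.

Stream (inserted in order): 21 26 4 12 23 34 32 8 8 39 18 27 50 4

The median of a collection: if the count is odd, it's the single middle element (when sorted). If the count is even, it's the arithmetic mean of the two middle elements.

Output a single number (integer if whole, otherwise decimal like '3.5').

Step 1: insert 21 -> lo=[21] (size 1, max 21) hi=[] (size 0) -> median=21
Step 2: insert 26 -> lo=[21] (size 1, max 21) hi=[26] (size 1, min 26) -> median=23.5
Step 3: insert 4 -> lo=[4, 21] (size 2, max 21) hi=[26] (size 1, min 26) -> median=21
Step 4: insert 12 -> lo=[4, 12] (size 2, max 12) hi=[21, 26] (size 2, min 21) -> median=16.5
Step 5: insert 23 -> lo=[4, 12, 21] (size 3, max 21) hi=[23, 26] (size 2, min 23) -> median=21
Step 6: insert 34 -> lo=[4, 12, 21] (size 3, max 21) hi=[23, 26, 34] (size 3, min 23) -> median=22
Step 7: insert 32 -> lo=[4, 12, 21, 23] (size 4, max 23) hi=[26, 32, 34] (size 3, min 26) -> median=23
Step 8: insert 8 -> lo=[4, 8, 12, 21] (size 4, max 21) hi=[23, 26, 32, 34] (size 4, min 23) -> median=22
Step 9: insert 8 -> lo=[4, 8, 8, 12, 21] (size 5, max 21) hi=[23, 26, 32, 34] (size 4, min 23) -> median=21
Step 10: insert 39 -> lo=[4, 8, 8, 12, 21] (size 5, max 21) hi=[23, 26, 32, 34, 39] (size 5, min 23) -> median=22
Step 11: insert 18 -> lo=[4, 8, 8, 12, 18, 21] (size 6, max 21) hi=[23, 26, 32, 34, 39] (size 5, min 23) -> median=21
Step 12: insert 27 -> lo=[4, 8, 8, 12, 18, 21] (size 6, max 21) hi=[23, 26, 27, 32, 34, 39] (size 6, min 23) -> median=22

Answer: 22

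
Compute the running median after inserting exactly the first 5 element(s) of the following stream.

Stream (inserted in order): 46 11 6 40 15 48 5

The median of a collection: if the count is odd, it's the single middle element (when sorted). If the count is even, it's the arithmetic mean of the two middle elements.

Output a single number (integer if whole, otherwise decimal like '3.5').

Step 1: insert 46 -> lo=[46] (size 1, max 46) hi=[] (size 0) -> median=46
Step 2: insert 11 -> lo=[11] (size 1, max 11) hi=[46] (size 1, min 46) -> median=28.5
Step 3: insert 6 -> lo=[6, 11] (size 2, max 11) hi=[46] (size 1, min 46) -> median=11
Step 4: insert 40 -> lo=[6, 11] (size 2, max 11) hi=[40, 46] (size 2, min 40) -> median=25.5
Step 5: insert 15 -> lo=[6, 11, 15] (size 3, max 15) hi=[40, 46] (size 2, min 40) -> median=15

Answer: 15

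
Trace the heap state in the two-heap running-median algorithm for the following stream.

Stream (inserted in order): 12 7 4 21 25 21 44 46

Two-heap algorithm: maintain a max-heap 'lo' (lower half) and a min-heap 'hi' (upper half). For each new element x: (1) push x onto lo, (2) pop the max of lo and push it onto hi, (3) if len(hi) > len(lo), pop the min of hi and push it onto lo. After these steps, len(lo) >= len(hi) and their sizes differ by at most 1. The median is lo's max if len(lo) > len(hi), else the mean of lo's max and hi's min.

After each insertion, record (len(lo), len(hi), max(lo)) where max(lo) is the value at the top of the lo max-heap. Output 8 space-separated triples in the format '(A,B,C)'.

Answer: (1,0,12) (1,1,7) (2,1,7) (2,2,7) (3,2,12) (3,3,12) (4,3,21) (4,4,21)

Derivation:
Step 1: insert 12 -> lo=[12] hi=[] -> (len(lo)=1, len(hi)=0, max(lo)=12)
Step 2: insert 7 -> lo=[7] hi=[12] -> (len(lo)=1, len(hi)=1, max(lo)=7)
Step 3: insert 4 -> lo=[4, 7] hi=[12] -> (len(lo)=2, len(hi)=1, max(lo)=7)
Step 4: insert 21 -> lo=[4, 7] hi=[12, 21] -> (len(lo)=2, len(hi)=2, max(lo)=7)
Step 5: insert 25 -> lo=[4, 7, 12] hi=[21, 25] -> (len(lo)=3, len(hi)=2, max(lo)=12)
Step 6: insert 21 -> lo=[4, 7, 12] hi=[21, 21, 25] -> (len(lo)=3, len(hi)=3, max(lo)=12)
Step 7: insert 44 -> lo=[4, 7, 12, 21] hi=[21, 25, 44] -> (len(lo)=4, len(hi)=3, max(lo)=21)
Step 8: insert 46 -> lo=[4, 7, 12, 21] hi=[21, 25, 44, 46] -> (len(lo)=4, len(hi)=4, max(lo)=21)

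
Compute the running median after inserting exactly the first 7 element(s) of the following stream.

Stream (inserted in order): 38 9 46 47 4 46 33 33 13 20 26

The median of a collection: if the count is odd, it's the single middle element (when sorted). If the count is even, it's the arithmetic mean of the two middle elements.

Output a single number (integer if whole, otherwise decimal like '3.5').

Step 1: insert 38 -> lo=[38] (size 1, max 38) hi=[] (size 0) -> median=38
Step 2: insert 9 -> lo=[9] (size 1, max 9) hi=[38] (size 1, min 38) -> median=23.5
Step 3: insert 46 -> lo=[9, 38] (size 2, max 38) hi=[46] (size 1, min 46) -> median=38
Step 4: insert 47 -> lo=[9, 38] (size 2, max 38) hi=[46, 47] (size 2, min 46) -> median=42
Step 5: insert 4 -> lo=[4, 9, 38] (size 3, max 38) hi=[46, 47] (size 2, min 46) -> median=38
Step 6: insert 46 -> lo=[4, 9, 38] (size 3, max 38) hi=[46, 46, 47] (size 3, min 46) -> median=42
Step 7: insert 33 -> lo=[4, 9, 33, 38] (size 4, max 38) hi=[46, 46, 47] (size 3, min 46) -> median=38

Answer: 38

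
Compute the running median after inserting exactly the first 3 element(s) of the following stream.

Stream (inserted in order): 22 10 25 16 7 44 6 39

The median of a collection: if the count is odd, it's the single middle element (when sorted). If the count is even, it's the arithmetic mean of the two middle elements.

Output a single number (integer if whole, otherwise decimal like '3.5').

Step 1: insert 22 -> lo=[22] (size 1, max 22) hi=[] (size 0) -> median=22
Step 2: insert 10 -> lo=[10] (size 1, max 10) hi=[22] (size 1, min 22) -> median=16
Step 3: insert 25 -> lo=[10, 22] (size 2, max 22) hi=[25] (size 1, min 25) -> median=22

Answer: 22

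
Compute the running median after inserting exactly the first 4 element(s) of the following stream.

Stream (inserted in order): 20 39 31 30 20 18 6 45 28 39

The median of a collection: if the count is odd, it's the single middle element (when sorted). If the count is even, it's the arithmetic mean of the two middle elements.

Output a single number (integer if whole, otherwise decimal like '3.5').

Step 1: insert 20 -> lo=[20] (size 1, max 20) hi=[] (size 0) -> median=20
Step 2: insert 39 -> lo=[20] (size 1, max 20) hi=[39] (size 1, min 39) -> median=29.5
Step 3: insert 31 -> lo=[20, 31] (size 2, max 31) hi=[39] (size 1, min 39) -> median=31
Step 4: insert 30 -> lo=[20, 30] (size 2, max 30) hi=[31, 39] (size 2, min 31) -> median=30.5

Answer: 30.5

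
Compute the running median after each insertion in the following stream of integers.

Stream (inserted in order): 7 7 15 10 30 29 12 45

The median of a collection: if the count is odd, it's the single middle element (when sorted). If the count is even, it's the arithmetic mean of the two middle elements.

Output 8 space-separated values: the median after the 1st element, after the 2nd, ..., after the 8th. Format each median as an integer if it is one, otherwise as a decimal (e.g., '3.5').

Answer: 7 7 7 8.5 10 12.5 12 13.5

Derivation:
Step 1: insert 7 -> lo=[7] (size 1, max 7) hi=[] (size 0) -> median=7
Step 2: insert 7 -> lo=[7] (size 1, max 7) hi=[7] (size 1, min 7) -> median=7
Step 3: insert 15 -> lo=[7, 7] (size 2, max 7) hi=[15] (size 1, min 15) -> median=7
Step 4: insert 10 -> lo=[7, 7] (size 2, max 7) hi=[10, 15] (size 2, min 10) -> median=8.5
Step 5: insert 30 -> lo=[7, 7, 10] (size 3, max 10) hi=[15, 30] (size 2, min 15) -> median=10
Step 6: insert 29 -> lo=[7, 7, 10] (size 3, max 10) hi=[15, 29, 30] (size 3, min 15) -> median=12.5
Step 7: insert 12 -> lo=[7, 7, 10, 12] (size 4, max 12) hi=[15, 29, 30] (size 3, min 15) -> median=12
Step 8: insert 45 -> lo=[7, 7, 10, 12] (size 4, max 12) hi=[15, 29, 30, 45] (size 4, min 15) -> median=13.5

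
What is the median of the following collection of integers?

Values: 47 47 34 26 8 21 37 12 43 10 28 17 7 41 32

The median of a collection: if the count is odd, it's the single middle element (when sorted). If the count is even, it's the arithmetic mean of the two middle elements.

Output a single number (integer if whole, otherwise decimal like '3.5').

Answer: 28

Derivation:
Step 1: insert 47 -> lo=[47] (size 1, max 47) hi=[] (size 0) -> median=47
Step 2: insert 47 -> lo=[47] (size 1, max 47) hi=[47] (size 1, min 47) -> median=47
Step 3: insert 34 -> lo=[34, 47] (size 2, max 47) hi=[47] (size 1, min 47) -> median=47
Step 4: insert 26 -> lo=[26, 34] (size 2, max 34) hi=[47, 47] (size 2, min 47) -> median=40.5
Step 5: insert 8 -> lo=[8, 26, 34] (size 3, max 34) hi=[47, 47] (size 2, min 47) -> median=34
Step 6: insert 21 -> lo=[8, 21, 26] (size 3, max 26) hi=[34, 47, 47] (size 3, min 34) -> median=30
Step 7: insert 37 -> lo=[8, 21, 26, 34] (size 4, max 34) hi=[37, 47, 47] (size 3, min 37) -> median=34
Step 8: insert 12 -> lo=[8, 12, 21, 26] (size 4, max 26) hi=[34, 37, 47, 47] (size 4, min 34) -> median=30
Step 9: insert 43 -> lo=[8, 12, 21, 26, 34] (size 5, max 34) hi=[37, 43, 47, 47] (size 4, min 37) -> median=34
Step 10: insert 10 -> lo=[8, 10, 12, 21, 26] (size 5, max 26) hi=[34, 37, 43, 47, 47] (size 5, min 34) -> median=30
Step 11: insert 28 -> lo=[8, 10, 12, 21, 26, 28] (size 6, max 28) hi=[34, 37, 43, 47, 47] (size 5, min 34) -> median=28
Step 12: insert 17 -> lo=[8, 10, 12, 17, 21, 26] (size 6, max 26) hi=[28, 34, 37, 43, 47, 47] (size 6, min 28) -> median=27
Step 13: insert 7 -> lo=[7, 8, 10, 12, 17, 21, 26] (size 7, max 26) hi=[28, 34, 37, 43, 47, 47] (size 6, min 28) -> median=26
Step 14: insert 41 -> lo=[7, 8, 10, 12, 17, 21, 26] (size 7, max 26) hi=[28, 34, 37, 41, 43, 47, 47] (size 7, min 28) -> median=27
Step 15: insert 32 -> lo=[7, 8, 10, 12, 17, 21, 26, 28] (size 8, max 28) hi=[32, 34, 37, 41, 43, 47, 47] (size 7, min 32) -> median=28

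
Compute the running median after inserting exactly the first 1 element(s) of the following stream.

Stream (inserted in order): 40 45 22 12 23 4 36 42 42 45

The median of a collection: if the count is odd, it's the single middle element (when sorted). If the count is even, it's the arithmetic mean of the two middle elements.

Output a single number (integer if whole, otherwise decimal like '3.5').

Step 1: insert 40 -> lo=[40] (size 1, max 40) hi=[] (size 0) -> median=40

Answer: 40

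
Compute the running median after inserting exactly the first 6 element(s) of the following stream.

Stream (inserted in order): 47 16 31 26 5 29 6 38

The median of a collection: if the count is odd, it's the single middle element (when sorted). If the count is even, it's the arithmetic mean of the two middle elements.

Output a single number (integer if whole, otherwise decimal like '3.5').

Step 1: insert 47 -> lo=[47] (size 1, max 47) hi=[] (size 0) -> median=47
Step 2: insert 16 -> lo=[16] (size 1, max 16) hi=[47] (size 1, min 47) -> median=31.5
Step 3: insert 31 -> lo=[16, 31] (size 2, max 31) hi=[47] (size 1, min 47) -> median=31
Step 4: insert 26 -> lo=[16, 26] (size 2, max 26) hi=[31, 47] (size 2, min 31) -> median=28.5
Step 5: insert 5 -> lo=[5, 16, 26] (size 3, max 26) hi=[31, 47] (size 2, min 31) -> median=26
Step 6: insert 29 -> lo=[5, 16, 26] (size 3, max 26) hi=[29, 31, 47] (size 3, min 29) -> median=27.5

Answer: 27.5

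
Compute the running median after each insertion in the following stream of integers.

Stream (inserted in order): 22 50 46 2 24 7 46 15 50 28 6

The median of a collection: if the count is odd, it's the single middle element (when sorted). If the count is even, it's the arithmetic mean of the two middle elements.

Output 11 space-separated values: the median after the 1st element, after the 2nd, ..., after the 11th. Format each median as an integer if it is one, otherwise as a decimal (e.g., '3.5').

Step 1: insert 22 -> lo=[22] (size 1, max 22) hi=[] (size 0) -> median=22
Step 2: insert 50 -> lo=[22] (size 1, max 22) hi=[50] (size 1, min 50) -> median=36
Step 3: insert 46 -> lo=[22, 46] (size 2, max 46) hi=[50] (size 1, min 50) -> median=46
Step 4: insert 2 -> lo=[2, 22] (size 2, max 22) hi=[46, 50] (size 2, min 46) -> median=34
Step 5: insert 24 -> lo=[2, 22, 24] (size 3, max 24) hi=[46, 50] (size 2, min 46) -> median=24
Step 6: insert 7 -> lo=[2, 7, 22] (size 3, max 22) hi=[24, 46, 50] (size 3, min 24) -> median=23
Step 7: insert 46 -> lo=[2, 7, 22, 24] (size 4, max 24) hi=[46, 46, 50] (size 3, min 46) -> median=24
Step 8: insert 15 -> lo=[2, 7, 15, 22] (size 4, max 22) hi=[24, 46, 46, 50] (size 4, min 24) -> median=23
Step 9: insert 50 -> lo=[2, 7, 15, 22, 24] (size 5, max 24) hi=[46, 46, 50, 50] (size 4, min 46) -> median=24
Step 10: insert 28 -> lo=[2, 7, 15, 22, 24] (size 5, max 24) hi=[28, 46, 46, 50, 50] (size 5, min 28) -> median=26
Step 11: insert 6 -> lo=[2, 6, 7, 15, 22, 24] (size 6, max 24) hi=[28, 46, 46, 50, 50] (size 5, min 28) -> median=24

Answer: 22 36 46 34 24 23 24 23 24 26 24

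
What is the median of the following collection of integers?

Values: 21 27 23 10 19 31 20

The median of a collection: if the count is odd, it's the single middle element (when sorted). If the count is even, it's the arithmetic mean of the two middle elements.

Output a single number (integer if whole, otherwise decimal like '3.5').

Step 1: insert 21 -> lo=[21] (size 1, max 21) hi=[] (size 0) -> median=21
Step 2: insert 27 -> lo=[21] (size 1, max 21) hi=[27] (size 1, min 27) -> median=24
Step 3: insert 23 -> lo=[21, 23] (size 2, max 23) hi=[27] (size 1, min 27) -> median=23
Step 4: insert 10 -> lo=[10, 21] (size 2, max 21) hi=[23, 27] (size 2, min 23) -> median=22
Step 5: insert 19 -> lo=[10, 19, 21] (size 3, max 21) hi=[23, 27] (size 2, min 23) -> median=21
Step 6: insert 31 -> lo=[10, 19, 21] (size 3, max 21) hi=[23, 27, 31] (size 3, min 23) -> median=22
Step 7: insert 20 -> lo=[10, 19, 20, 21] (size 4, max 21) hi=[23, 27, 31] (size 3, min 23) -> median=21

Answer: 21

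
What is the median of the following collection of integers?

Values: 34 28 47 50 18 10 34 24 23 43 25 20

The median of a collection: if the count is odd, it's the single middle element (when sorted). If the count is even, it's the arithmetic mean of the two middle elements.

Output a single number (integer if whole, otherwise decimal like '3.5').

Answer: 26.5

Derivation:
Step 1: insert 34 -> lo=[34] (size 1, max 34) hi=[] (size 0) -> median=34
Step 2: insert 28 -> lo=[28] (size 1, max 28) hi=[34] (size 1, min 34) -> median=31
Step 3: insert 47 -> lo=[28, 34] (size 2, max 34) hi=[47] (size 1, min 47) -> median=34
Step 4: insert 50 -> lo=[28, 34] (size 2, max 34) hi=[47, 50] (size 2, min 47) -> median=40.5
Step 5: insert 18 -> lo=[18, 28, 34] (size 3, max 34) hi=[47, 50] (size 2, min 47) -> median=34
Step 6: insert 10 -> lo=[10, 18, 28] (size 3, max 28) hi=[34, 47, 50] (size 3, min 34) -> median=31
Step 7: insert 34 -> lo=[10, 18, 28, 34] (size 4, max 34) hi=[34, 47, 50] (size 3, min 34) -> median=34
Step 8: insert 24 -> lo=[10, 18, 24, 28] (size 4, max 28) hi=[34, 34, 47, 50] (size 4, min 34) -> median=31
Step 9: insert 23 -> lo=[10, 18, 23, 24, 28] (size 5, max 28) hi=[34, 34, 47, 50] (size 4, min 34) -> median=28
Step 10: insert 43 -> lo=[10, 18, 23, 24, 28] (size 5, max 28) hi=[34, 34, 43, 47, 50] (size 5, min 34) -> median=31
Step 11: insert 25 -> lo=[10, 18, 23, 24, 25, 28] (size 6, max 28) hi=[34, 34, 43, 47, 50] (size 5, min 34) -> median=28
Step 12: insert 20 -> lo=[10, 18, 20, 23, 24, 25] (size 6, max 25) hi=[28, 34, 34, 43, 47, 50] (size 6, min 28) -> median=26.5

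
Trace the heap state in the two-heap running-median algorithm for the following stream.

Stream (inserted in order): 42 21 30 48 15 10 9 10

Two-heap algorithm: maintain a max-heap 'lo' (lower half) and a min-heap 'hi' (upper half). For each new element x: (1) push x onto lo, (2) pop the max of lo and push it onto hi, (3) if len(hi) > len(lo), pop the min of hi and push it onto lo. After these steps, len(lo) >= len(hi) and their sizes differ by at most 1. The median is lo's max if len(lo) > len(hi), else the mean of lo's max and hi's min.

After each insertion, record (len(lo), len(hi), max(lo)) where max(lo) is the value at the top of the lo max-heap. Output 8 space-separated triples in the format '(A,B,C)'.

Answer: (1,0,42) (1,1,21) (2,1,30) (2,2,30) (3,2,30) (3,3,21) (4,3,21) (4,4,15)

Derivation:
Step 1: insert 42 -> lo=[42] hi=[] -> (len(lo)=1, len(hi)=0, max(lo)=42)
Step 2: insert 21 -> lo=[21] hi=[42] -> (len(lo)=1, len(hi)=1, max(lo)=21)
Step 3: insert 30 -> lo=[21, 30] hi=[42] -> (len(lo)=2, len(hi)=1, max(lo)=30)
Step 4: insert 48 -> lo=[21, 30] hi=[42, 48] -> (len(lo)=2, len(hi)=2, max(lo)=30)
Step 5: insert 15 -> lo=[15, 21, 30] hi=[42, 48] -> (len(lo)=3, len(hi)=2, max(lo)=30)
Step 6: insert 10 -> lo=[10, 15, 21] hi=[30, 42, 48] -> (len(lo)=3, len(hi)=3, max(lo)=21)
Step 7: insert 9 -> lo=[9, 10, 15, 21] hi=[30, 42, 48] -> (len(lo)=4, len(hi)=3, max(lo)=21)
Step 8: insert 10 -> lo=[9, 10, 10, 15] hi=[21, 30, 42, 48] -> (len(lo)=4, len(hi)=4, max(lo)=15)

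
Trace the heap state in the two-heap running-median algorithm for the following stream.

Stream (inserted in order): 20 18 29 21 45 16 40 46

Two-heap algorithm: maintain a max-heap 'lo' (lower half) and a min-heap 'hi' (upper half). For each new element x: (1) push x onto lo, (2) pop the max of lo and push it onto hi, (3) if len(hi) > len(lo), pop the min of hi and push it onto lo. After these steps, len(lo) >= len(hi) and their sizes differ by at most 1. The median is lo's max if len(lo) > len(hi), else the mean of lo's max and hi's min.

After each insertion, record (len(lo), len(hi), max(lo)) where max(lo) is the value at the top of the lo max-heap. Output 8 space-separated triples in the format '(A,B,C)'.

Step 1: insert 20 -> lo=[20] hi=[] -> (len(lo)=1, len(hi)=0, max(lo)=20)
Step 2: insert 18 -> lo=[18] hi=[20] -> (len(lo)=1, len(hi)=1, max(lo)=18)
Step 3: insert 29 -> lo=[18, 20] hi=[29] -> (len(lo)=2, len(hi)=1, max(lo)=20)
Step 4: insert 21 -> lo=[18, 20] hi=[21, 29] -> (len(lo)=2, len(hi)=2, max(lo)=20)
Step 5: insert 45 -> lo=[18, 20, 21] hi=[29, 45] -> (len(lo)=3, len(hi)=2, max(lo)=21)
Step 6: insert 16 -> lo=[16, 18, 20] hi=[21, 29, 45] -> (len(lo)=3, len(hi)=3, max(lo)=20)
Step 7: insert 40 -> lo=[16, 18, 20, 21] hi=[29, 40, 45] -> (len(lo)=4, len(hi)=3, max(lo)=21)
Step 8: insert 46 -> lo=[16, 18, 20, 21] hi=[29, 40, 45, 46] -> (len(lo)=4, len(hi)=4, max(lo)=21)

Answer: (1,0,20) (1,1,18) (2,1,20) (2,2,20) (3,2,21) (3,3,20) (4,3,21) (4,4,21)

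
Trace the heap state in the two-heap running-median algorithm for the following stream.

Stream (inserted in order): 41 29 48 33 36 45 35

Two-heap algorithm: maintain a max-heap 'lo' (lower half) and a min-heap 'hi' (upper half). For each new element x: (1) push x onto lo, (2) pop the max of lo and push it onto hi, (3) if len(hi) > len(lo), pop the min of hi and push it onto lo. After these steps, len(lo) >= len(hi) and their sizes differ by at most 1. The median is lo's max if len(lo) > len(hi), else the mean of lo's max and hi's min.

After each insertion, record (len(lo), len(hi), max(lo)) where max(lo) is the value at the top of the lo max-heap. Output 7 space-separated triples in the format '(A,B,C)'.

Step 1: insert 41 -> lo=[41] hi=[] -> (len(lo)=1, len(hi)=0, max(lo)=41)
Step 2: insert 29 -> lo=[29] hi=[41] -> (len(lo)=1, len(hi)=1, max(lo)=29)
Step 3: insert 48 -> lo=[29, 41] hi=[48] -> (len(lo)=2, len(hi)=1, max(lo)=41)
Step 4: insert 33 -> lo=[29, 33] hi=[41, 48] -> (len(lo)=2, len(hi)=2, max(lo)=33)
Step 5: insert 36 -> lo=[29, 33, 36] hi=[41, 48] -> (len(lo)=3, len(hi)=2, max(lo)=36)
Step 6: insert 45 -> lo=[29, 33, 36] hi=[41, 45, 48] -> (len(lo)=3, len(hi)=3, max(lo)=36)
Step 7: insert 35 -> lo=[29, 33, 35, 36] hi=[41, 45, 48] -> (len(lo)=4, len(hi)=3, max(lo)=36)

Answer: (1,0,41) (1,1,29) (2,1,41) (2,2,33) (3,2,36) (3,3,36) (4,3,36)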